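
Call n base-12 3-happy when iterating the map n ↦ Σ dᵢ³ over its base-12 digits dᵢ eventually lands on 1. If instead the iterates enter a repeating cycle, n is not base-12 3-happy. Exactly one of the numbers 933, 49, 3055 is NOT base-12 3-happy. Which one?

933: 933 → 1070 → 476 → 566 → 1366 → 1854 → 1217 → 762 → 368 → 736 → 190 → 1028 → 856 → 1520 → 1728 → 1  — reaches 1 (base-12 3-happy)
49: 49 → 65 → 250 → 1513 → 1217 → 762 → 368 → 736 → 190 → 1028 → 856 → 1520 → 1728 → 1  — reaches 1 (base-12 3-happy)
3055: 3055 → 1081 → 560 → 1539 → 1539  — repeats 1539 (not base-12 3-happy)

3055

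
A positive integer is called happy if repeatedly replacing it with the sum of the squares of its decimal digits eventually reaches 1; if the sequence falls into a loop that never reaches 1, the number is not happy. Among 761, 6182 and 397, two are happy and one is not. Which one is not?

761: 761 → 86 → 100 → 1  — reaches 1 (happy)
6182: 6182 → 105 → 26 → 40 → 16 → 37 → 58 → 89 → 145 → 42 → 20 → 4 → 16  — repeats 16 (not happy)
397: 397 → 139 → 91 → 82 → 68 → 100 → 1  — reaches 1 (happy)

6182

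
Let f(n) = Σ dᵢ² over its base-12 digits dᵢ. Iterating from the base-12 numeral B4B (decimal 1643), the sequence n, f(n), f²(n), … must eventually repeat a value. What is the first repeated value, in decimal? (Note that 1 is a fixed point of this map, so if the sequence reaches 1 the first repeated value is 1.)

25

1643 = (11,4,11)_12 → 11² + 4² + 11² = 121 + 16 + 121 = 258
258 = (1,9,6)_12 → 1² + 9² + 6² = 1 + 81 + 36 = 118
118 = (9,10)_12 → 9² + 10² = 81 + 100 = 181
181 = (1,3,1)_12 → 1² + 3² + 1² = 1 + 9 + 1 = 11
11 = (11)_12 → 11² = 121
121 = (10,1)_12 → 10² + 1² = 100 + 1 = 101
101 = (8,5)_12 → 8² + 5² = 64 + 25 = 89
89 = (7,5)_12 → 7² + 5² = 49 + 25 = 74
74 = (6,2)_12 → 6² + 2² = 36 + 4 = 40
40 = (3,4)_12 → 3² + 4² = 9 + 16 = 25
25 = (2,1)_12 → 2² + 1² = 4 + 1 = 5
5 = (5)_12 → 5² = 25  — 25 already appeared earlier.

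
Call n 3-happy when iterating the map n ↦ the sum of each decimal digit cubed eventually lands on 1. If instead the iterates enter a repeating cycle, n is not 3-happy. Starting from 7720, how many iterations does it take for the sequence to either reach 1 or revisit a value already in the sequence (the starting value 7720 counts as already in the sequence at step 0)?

7720 → 7³ + 7³ + 2³ + 0³ = 343 + 343 + 8 + 0 = 694
694 → 6³ + 9³ + 4³ = 216 + 729 + 64 = 1009
1009 → 1³ + 0³ + 0³ + 9³ = 1 + 0 + 0 + 729 = 730
730 → 7³ + 3³ + 0³ = 343 + 27 + 0 = 370
370 → 3³ + 7³ + 0³ = 27 + 343 + 0 = 370  — 370 repeats.
That took 5 steps.

5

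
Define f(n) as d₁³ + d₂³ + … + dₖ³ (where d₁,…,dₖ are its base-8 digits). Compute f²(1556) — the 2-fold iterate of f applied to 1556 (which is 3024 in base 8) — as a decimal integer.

1556 = (3,0,2,4)_8 → 3³ + 0³ + 2³ + 4³ = 99
99 = (1,4,3)_8 → 1³ + 4³ + 3³ = 92

92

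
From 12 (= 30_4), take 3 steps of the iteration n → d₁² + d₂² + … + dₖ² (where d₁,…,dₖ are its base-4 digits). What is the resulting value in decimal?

2

12 = (3,0)_4 → 9
9 = (2,1)_4 → 5
5 = (1,1)_4 → 2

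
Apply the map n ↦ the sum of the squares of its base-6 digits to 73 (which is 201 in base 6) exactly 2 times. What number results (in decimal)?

25

73 = (2,0,1)_6 → 2² + 0² + 1² = 4 + 0 + 1 = 5
5 = (5)_6 → 5² = 25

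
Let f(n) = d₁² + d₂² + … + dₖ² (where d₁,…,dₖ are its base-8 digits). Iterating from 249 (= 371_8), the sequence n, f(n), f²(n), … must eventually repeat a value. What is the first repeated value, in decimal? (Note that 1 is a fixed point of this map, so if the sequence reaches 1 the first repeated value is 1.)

16

249 = (3,7,1)_8 → 59
59 = (7,3)_8 → 58
58 = (7,2)_8 → 53
53 = (6,5)_8 → 61
61 = (7,5)_8 → 74
74 = (1,1,2)_8 → 6
6 = (6)_8 → 36
36 = (4,4)_8 → 32
32 = (4,0)_8 → 16
16 = (2,0)_8 → 4
4 = (4)_8 → 16  — 16 already appeared earlier.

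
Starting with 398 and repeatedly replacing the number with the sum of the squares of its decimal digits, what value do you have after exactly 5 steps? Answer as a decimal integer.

398 → 3² + 9² + 8² = 154
154 → 1² + 5² + 4² = 42
42 → 4² + 2² = 20
20 → 2² + 0² = 4
4 → 4² = 16

16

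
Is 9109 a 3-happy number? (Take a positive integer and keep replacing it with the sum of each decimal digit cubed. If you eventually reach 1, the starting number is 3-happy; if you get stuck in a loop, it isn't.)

not 3-happy

9109 → 1459
1459 → 919
919 → 1459  — 1459 already seen; the sequence cycles without reaching 1.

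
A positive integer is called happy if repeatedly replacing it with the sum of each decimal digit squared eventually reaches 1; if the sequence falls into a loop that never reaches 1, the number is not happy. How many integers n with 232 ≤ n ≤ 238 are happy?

1

232: 232 → 17 → 50 → 25 → 29 → 85 → 89 → 145 → 42 → 20 → 4 → 16 → 37 → 58 → 89  (repeats 89)
233: 233 → 22 → 8 → 64 → 52 → 29 → 85 → 89 → 145 → 42 → 20 → 4 → 16 → 37 → 58 → 89  (repeats 89)
234: 234 → 29 → 85 → 89 → 145 → 42 → 20 → 4 → 16 → 37 → 58 → 89  (repeats 89)
235: 235 → 38 → 73 → 58 → 89 → 145 → 42 → 20 → 4 → 16 → 37 → 58  (repeats 58)
236: 236 → 49 → 97 → 130 → 10 → 1  (reaches 1)
237: 237 → 62 → 40 → 16 → 37 → 58 → 89 → 145 → 42 → 20 → 4 → 16  (repeats 16)
238: 238 → 77 → 98 → 145 → 42 → 20 → 4 → 16 → 37 → 58 → 89 → 145  (repeats 145)
happy: 236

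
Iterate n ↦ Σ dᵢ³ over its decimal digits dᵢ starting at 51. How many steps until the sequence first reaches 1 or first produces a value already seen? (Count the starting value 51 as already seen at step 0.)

11

51 → 5³ + 1³ = 125 + 1 = 126
126 → 1³ + 2³ + 6³ = 1 + 8 + 216 = 225
225 → 2³ + 2³ + 5³ = 8 + 8 + 125 = 141
141 → 1³ + 4³ + 1³ = 1 + 64 + 1 = 66
66 → 6³ + 6³ = 216 + 216 = 432
432 → 4³ + 3³ + 2³ = 64 + 27 + 8 = 99
99 → 9³ + 9³ = 729 + 729 = 1458
1458 → 1³ + 4³ + 5³ + 8³ = 1 + 64 + 125 + 512 = 702
702 → 7³ + 0³ + 2³ = 343 + 0 + 8 = 351
351 → 3³ + 5³ + 1³ = 27 + 125 + 1 = 153
153 → 1³ + 5³ + 3³ = 1 + 125 + 27 = 153  — 153 repeats.
That took 11 steps.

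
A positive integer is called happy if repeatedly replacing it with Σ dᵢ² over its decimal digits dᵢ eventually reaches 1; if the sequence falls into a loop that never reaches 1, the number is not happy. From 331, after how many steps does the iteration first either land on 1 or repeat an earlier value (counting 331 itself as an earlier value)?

331 → 3² + 3² + 1² = 19
19 → 1² + 9² = 82
82 → 8² + 2² = 68
68 → 6² + 8² = 100
100 → 1² + 0² + 0² = 1  — reached 1.
That took 5 steps.

5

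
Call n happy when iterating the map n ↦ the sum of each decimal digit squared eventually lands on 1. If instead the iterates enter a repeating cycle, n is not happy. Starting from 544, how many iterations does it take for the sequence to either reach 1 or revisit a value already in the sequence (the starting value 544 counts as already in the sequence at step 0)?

13

544 → 5² + 4² + 4² = 57
57 → 5² + 7² = 74
74 → 7² + 4² = 65
65 → 6² + 5² = 61
61 → 6² + 1² = 37
37 → 3² + 7² = 58
58 → 5² + 8² = 89
89 → 8² + 9² = 145
145 → 1² + 4² + 5² = 42
42 → 4² + 2² = 20
20 → 2² + 0² = 4
4 → 4² = 16
16 → 1² + 6² = 37  — 37 repeats.
That took 13 steps.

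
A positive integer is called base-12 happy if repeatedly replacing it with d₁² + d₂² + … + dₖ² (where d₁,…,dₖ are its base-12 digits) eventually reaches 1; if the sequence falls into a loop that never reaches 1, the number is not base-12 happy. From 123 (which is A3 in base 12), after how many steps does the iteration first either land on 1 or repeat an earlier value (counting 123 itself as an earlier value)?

123 = (10,3)_12 → 10² + 3² = 100 + 9 = 109
109 = (9,1)_12 → 9² + 1² = 81 + 1 = 82
82 = (6,10)_12 → 6² + 10² = 36 + 100 = 136
136 = (11,4)_12 → 11² + 4² = 121 + 16 = 137
137 = (11,5)_12 → 11² + 5² = 121 + 25 = 146
146 = (1,0,2)_12 → 1² + 0² + 2² = 1 + 0 + 4 = 5
5 = (5)_12 → 5² = 25
25 = (2,1)_12 → 2² + 1² = 4 + 1 = 5  — 5 repeats.
That took 8 steps.

8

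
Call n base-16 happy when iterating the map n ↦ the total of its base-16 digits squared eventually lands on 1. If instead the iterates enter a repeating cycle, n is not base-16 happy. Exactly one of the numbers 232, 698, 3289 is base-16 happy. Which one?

232: 232 → 260 → 17 → 2 → 4 → 16 → 1  — reaches 1 (base-16 happy)
698: 698 → 225 → 197 → 169 → 181 → 146 → 85 → 50 → 13 → 169  — repeats 169 (not base-16 happy)
3289: 3289 → 394 → 165 → 125 → 218 → 269 → 170 → 200 → 208 → 169 → 181 → 146 → 85 → 50 → 13 → 169  — repeats 169 (not base-16 happy)

232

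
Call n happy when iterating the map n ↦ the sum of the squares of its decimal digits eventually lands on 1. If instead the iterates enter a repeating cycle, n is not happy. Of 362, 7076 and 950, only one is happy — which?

362: 362 → 49 → 97 → 130 → 10 → 1  — reaches 1 (happy)
7076: 7076 → 134 → 26 → 40 → 16 → 37 → 58 → 89 → 145 → 42 → 20 → 4 → 16  — repeats 16 (not happy)
950: 950 → 106 → 37 → 58 → 89 → 145 → 42 → 20 → 4 → 16 → 37  — repeats 37 (not happy)

362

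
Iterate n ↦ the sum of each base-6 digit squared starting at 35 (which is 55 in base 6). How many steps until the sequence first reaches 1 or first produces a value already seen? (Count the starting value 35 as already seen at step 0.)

12

35 = (5,5)_6 → 5² + 5² = 25 + 25 = 50
50 = (1,2,2)_6 → 1² + 2² + 2² = 1 + 4 + 4 = 9
9 = (1,3)_6 → 1² + 3² = 1 + 9 = 10
10 = (1,4)_6 → 1² + 4² = 1 + 16 = 17
17 = (2,5)_6 → 2² + 5² = 4 + 25 = 29
29 = (4,5)_6 → 4² + 5² = 16 + 25 = 41
41 = (1,0,5)_6 → 1² + 0² + 5² = 1 + 0 + 25 = 26
26 = (4,2)_6 → 4² + 2² = 16 + 4 = 20
20 = (3,2)_6 → 3² + 2² = 9 + 4 = 13
13 = (2,1)_6 → 2² + 1² = 4 + 1 = 5
5 = (5)_6 → 5² = 25
25 = (4,1)_6 → 4² + 1² = 16 + 1 = 17  — 17 repeats.
That took 12 steps.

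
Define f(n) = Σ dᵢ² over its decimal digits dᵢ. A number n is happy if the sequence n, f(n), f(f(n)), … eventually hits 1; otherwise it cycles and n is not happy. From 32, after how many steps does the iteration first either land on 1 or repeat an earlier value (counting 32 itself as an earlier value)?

32 → 3² + 2² = 13
13 → 1² + 3² = 10
10 → 1² + 0² = 1  — reached 1.
That took 3 steps.

3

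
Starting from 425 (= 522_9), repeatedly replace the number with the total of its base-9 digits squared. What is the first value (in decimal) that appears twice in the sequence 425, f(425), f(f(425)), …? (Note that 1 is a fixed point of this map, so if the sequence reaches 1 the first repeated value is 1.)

425 = (5,2,2)_9 → 33
33 = (3,6)_9 → 45
45 = (5,0)_9 → 25
25 = (2,7)_9 → 53
53 = (5,8)_9 → 89
89 = (1,0,8)_9 → 65
65 = (7,2)_9 → 53  — 53 already appeared earlier.

53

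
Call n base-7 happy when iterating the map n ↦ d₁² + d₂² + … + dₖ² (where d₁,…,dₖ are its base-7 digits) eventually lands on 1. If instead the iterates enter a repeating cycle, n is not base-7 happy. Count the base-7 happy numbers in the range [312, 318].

312: 312 → 56 → 2 → 4 → 16 → 8 → 2  (repeats 2)
313: 313 → 65 → 9 → 5 → 25 → 25  (repeats 25)
314: 314 → 76 → 46 → 52 → 10 → 10  (repeats 10)
315: 315 → 45 → 45  (repeats 45)
316: 316 → 46 → 52 → 10 → 10  (repeats 10)
317: 317 → 49 → 1  (reaches 1)
318: 318 → 54 → 26 → 34 → 52 → 10 → 10  (repeats 10)
base-7 happy: 317

1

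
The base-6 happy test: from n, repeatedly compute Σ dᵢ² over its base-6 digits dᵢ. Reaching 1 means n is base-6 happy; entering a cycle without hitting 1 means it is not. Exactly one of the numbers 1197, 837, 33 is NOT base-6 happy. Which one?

1197: 1197 → 44 → 6 → 1  — reaches 1 (base-6 happy)
837: 837 → 44 → 6 → 1  — reaches 1 (base-6 happy)
33: 33 → 34 → 41 → 26 → 20 → 13 → 5 → 25 → 17 → 29 → 41  — repeats 41 (not base-6 happy)

33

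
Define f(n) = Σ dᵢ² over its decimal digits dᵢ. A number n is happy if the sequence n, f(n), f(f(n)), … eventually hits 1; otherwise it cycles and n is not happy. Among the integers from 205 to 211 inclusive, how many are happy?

1

205: 205 → 29 → 85 → 89 → 145 → 42 → 20 → 4 → 16 → 37 → 58 → 89  (repeats 89)
206: 206 → 40 → 16 → 37 → 58 → 89 → 145 → 42 → 20 → 4 → 16  (repeats 16)
207: 207 → 53 → 34 → 25 → 29 → 85 → 89 → 145 → 42 → 20 → 4 → 16 → 37 → 58 → 89  (repeats 89)
208: 208 → 68 → 100 → 1  (reaches 1)
209: 209 → 85 → 89 → 145 → 42 → 20 → 4 → 16 → 37 → 58 → 89  (repeats 89)
210: 210 → 5 → 25 → 29 → 85 → 89 → 145 → 42 → 20 → 4 → 16 → 37 → 58 → 89  (repeats 89)
211: 211 → 6 → 36 → 45 → 41 → 17 → 50 → 25 → 29 → 85 → 89 → 145 → 42 → 20 → 4 → 16 → 37 → 58 → 89  (repeats 89)
happy: 208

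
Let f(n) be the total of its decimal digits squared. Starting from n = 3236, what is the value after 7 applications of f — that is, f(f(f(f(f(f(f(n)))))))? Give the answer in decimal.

16

3236 → 3² + 2² + 3² + 6² = 58
58 → 5² + 8² = 89
89 → 8² + 9² = 145
145 → 1² + 4² + 5² = 42
42 → 4² + 2² = 20
20 → 2² + 0² = 4
4 → 4² = 16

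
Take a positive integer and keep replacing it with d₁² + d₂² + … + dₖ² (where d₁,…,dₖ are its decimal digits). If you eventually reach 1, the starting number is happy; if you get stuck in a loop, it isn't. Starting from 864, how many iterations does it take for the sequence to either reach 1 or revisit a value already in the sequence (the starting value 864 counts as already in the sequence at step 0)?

12

864 → 8² + 6² + 4² = 116
116 → 1² + 1² + 6² = 38
38 → 3² + 8² = 73
73 → 7² + 3² = 58
58 → 5² + 8² = 89
89 → 8² + 9² = 145
145 → 1² + 4² + 5² = 42
42 → 4² + 2² = 20
20 → 2² + 0² = 4
4 → 4² = 16
16 → 1² + 6² = 37
37 → 3² + 7² = 58  — 58 repeats.
That took 12 steps.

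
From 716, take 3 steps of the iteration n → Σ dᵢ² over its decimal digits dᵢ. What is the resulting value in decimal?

716 → 7² + 1² + 6² = 86
86 → 8² + 6² = 100
100 → 1² + 0² + 0² = 1

1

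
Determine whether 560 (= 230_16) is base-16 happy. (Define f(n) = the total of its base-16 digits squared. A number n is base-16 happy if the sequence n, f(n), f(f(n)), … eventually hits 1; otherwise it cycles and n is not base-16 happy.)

not base-16 happy

560 = (2,3,0)_16 → 13
13 = (13)_16 → 169
169 = (10,9)_16 → 181
181 = (11,5)_16 → 146
146 = (9,2)_16 → 85
85 = (5,5)_16 → 50
50 = (3,2)_16 → 13  — 13 already seen; the sequence cycles without reaching 1.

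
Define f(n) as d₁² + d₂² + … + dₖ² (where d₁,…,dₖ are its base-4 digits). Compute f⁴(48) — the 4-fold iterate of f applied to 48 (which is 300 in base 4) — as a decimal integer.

4

48 = (3,0,0)_4 → 3² + 0² + 0² = 9 + 0 + 0 = 9
9 = (2,1)_4 → 2² + 1² = 4 + 1 = 5
5 = (1,1)_4 → 1² + 1² = 1 + 1 = 2
2 = (2)_4 → 2² = 4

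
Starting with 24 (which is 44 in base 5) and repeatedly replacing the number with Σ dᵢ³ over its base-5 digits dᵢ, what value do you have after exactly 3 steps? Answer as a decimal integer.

28

24 = (4,4)_5 → 4³ + 4³ = 128
128 = (1,0,0,3)_5 → 1³ + 0³ + 0³ + 3³ = 28
28 = (1,0,3)_5 → 1³ + 0³ + 3³ = 28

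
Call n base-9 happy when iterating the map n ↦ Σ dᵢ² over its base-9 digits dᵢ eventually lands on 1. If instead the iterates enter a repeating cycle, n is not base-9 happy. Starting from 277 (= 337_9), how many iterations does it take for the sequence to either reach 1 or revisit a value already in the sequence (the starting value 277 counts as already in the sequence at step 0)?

5

277 = (3,3,7)_9 → 3² + 3² + 7² = 67
67 = (7,4)_9 → 7² + 4² = 65
65 = (7,2)_9 → 7² + 2² = 53
53 = (5,8)_9 → 5² + 8² = 89
89 = (1,0,8)_9 → 1² + 0² + 8² = 65  — 65 repeats.
That took 5 steps.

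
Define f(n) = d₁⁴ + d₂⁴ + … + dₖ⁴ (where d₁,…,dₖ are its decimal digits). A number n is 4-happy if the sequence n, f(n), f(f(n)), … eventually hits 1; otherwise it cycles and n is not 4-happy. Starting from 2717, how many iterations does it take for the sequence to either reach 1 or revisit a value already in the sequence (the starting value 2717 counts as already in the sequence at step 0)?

2717 → 4819
4819 → 10914
10914 → 6819
6819 → 11954
11954 → 7444
7444 → 3169
3169 → 7939
7939 → 15604
15604 → 2178
2178 → 6514
6514 → 2178  — 2178 repeats.
That took 11 steps.

11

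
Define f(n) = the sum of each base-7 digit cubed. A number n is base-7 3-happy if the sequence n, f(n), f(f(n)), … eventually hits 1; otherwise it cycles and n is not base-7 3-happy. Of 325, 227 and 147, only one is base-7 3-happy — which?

325

325: 325 → 307 → 433 → 343 → 1  — reaches 1 (base-7 3-happy)
227: 227 → 155 → 29 → 65 → 17 → 35 → 125 → 251 → 341 → 557 → 137 → 197 → 65  — repeats 65 (not base-7 3-happy)
147: 147 → 27 → 243 → 405 → 219 → 99 → 9 → 9  — repeats 9 (not base-7 3-happy)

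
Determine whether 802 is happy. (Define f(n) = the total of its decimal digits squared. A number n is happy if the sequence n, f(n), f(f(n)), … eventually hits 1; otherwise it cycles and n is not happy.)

802 → 8² + 0² + 2² = 64 + 0 + 4 = 68
68 → 6² + 8² = 36 + 64 = 100
100 → 1² + 0² + 0² = 1 + 0 + 0 = 1  — reached 1.

happy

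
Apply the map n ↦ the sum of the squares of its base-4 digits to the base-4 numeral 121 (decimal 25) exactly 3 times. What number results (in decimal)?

2

25 = (1,2,1)_4 → 1² + 2² + 1² = 6
6 = (1,2)_4 → 1² + 2² = 5
5 = (1,1)_4 → 1² + 1² = 2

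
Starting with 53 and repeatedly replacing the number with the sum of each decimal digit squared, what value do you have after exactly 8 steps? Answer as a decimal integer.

53 → 5² + 3² = 34
34 → 3² + 4² = 25
25 → 2² + 5² = 29
29 → 2² + 9² = 85
85 → 8² + 5² = 89
89 → 8² + 9² = 145
145 → 1² + 4² + 5² = 42
42 → 4² + 2² = 20

20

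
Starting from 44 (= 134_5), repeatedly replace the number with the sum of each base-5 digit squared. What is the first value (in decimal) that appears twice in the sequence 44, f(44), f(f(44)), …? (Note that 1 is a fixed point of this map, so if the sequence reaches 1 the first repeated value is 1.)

4

44 = (1,3,4)_5 → 1² + 3² + 4² = 26
26 = (1,0,1)_5 → 1² + 0² + 1² = 2
2 = (2)_5 → 2² = 4
4 = (4)_5 → 4² = 16
16 = (3,1)_5 → 3² + 1² = 10
10 = (2,0)_5 → 2² + 0² = 4  — 4 already appeared earlier.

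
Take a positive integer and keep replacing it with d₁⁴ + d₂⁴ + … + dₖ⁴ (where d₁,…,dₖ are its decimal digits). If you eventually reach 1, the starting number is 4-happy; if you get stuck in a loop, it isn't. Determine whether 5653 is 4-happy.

not 4-happy

5653 → 2627
2627 → 3729
3729 → 9059
9059 → 13747
13747 → 5140
5140 → 882
882 → 8208
8208 → 8208  — 8208 already seen; the sequence cycles without reaching 1.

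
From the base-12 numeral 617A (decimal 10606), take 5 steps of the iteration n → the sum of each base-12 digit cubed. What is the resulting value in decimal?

728

10606 = (6,1,7,10)_12 → 6³ + 1³ + 7³ + 10³ = 216 + 1 + 343 + 1000 = 1560
1560 = (10,10,0)_12 → 10³ + 10³ + 0³ = 1000 + 1000 + 0 = 2000
2000 = (1,1,10,8)_12 → 1³ + 1³ + 10³ + 8³ = 1 + 1 + 1000 + 512 = 1514
1514 = (10,6,2)_12 → 10³ + 6³ + 2³ = 1000 + 216 + 8 = 1224
1224 = (8,6,0)_12 → 8³ + 6³ + 0³ = 512 + 216 + 0 = 728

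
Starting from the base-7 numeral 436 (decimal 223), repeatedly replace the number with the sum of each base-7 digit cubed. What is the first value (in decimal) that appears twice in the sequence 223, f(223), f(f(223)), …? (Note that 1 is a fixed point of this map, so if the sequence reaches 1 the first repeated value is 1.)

223 = (4,3,6)_7 → 4³ + 3³ + 6³ = 307
307 = (6,1,6)_7 → 6³ + 1³ + 6³ = 433
433 = (1,1,5,6)_7 → 1³ + 1³ + 5³ + 6³ = 343
343 = (1,0,0,0)_7 → 1³ + 0³ + 0³ + 0³ = 1  — reached the fixed point 1.
1 → 1, so 1 is the first repeated value.

1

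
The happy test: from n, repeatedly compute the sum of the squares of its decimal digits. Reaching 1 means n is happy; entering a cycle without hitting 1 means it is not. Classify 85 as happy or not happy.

not happy

85 → 8² + 5² = 89
89 → 8² + 9² = 145
145 → 1² + 4² + 5² = 42
42 → 4² + 2² = 20
20 → 2² + 0² = 4
4 → 4² = 16
16 → 1² + 6² = 37
37 → 3² + 7² = 58
58 → 5² + 8² = 89  — 89 already seen; the sequence cycles without reaching 1.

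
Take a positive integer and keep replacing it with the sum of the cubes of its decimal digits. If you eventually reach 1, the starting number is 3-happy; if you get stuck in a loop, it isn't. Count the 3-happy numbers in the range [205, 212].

1

205: 205 → 133 → 55 → 250 → 133  — not 3-happy
206: 206 → 224 → 80 → 512 → 134 → 92 → 737 → 713 → 371 → 371  — not 3-happy
207: 207 → 351 → 153 → 153  — not 3-happy
208: 208 → 520 → 133 → 55 → 250 → 133  — not 3-happy
209: 209 → 737 → 713 → 371 → 371  — not 3-happy
210: 210 → 9 → 729 → 1080 → 513 → 153 → 153  — not 3-happy
211: 211 → 10 → 1  — 3-happy
212: 212 → 17 → 344 → 155 → 251 → 134 → 92 → 737 → 713 → 371 → 371  — not 3-happy
3-happy: 211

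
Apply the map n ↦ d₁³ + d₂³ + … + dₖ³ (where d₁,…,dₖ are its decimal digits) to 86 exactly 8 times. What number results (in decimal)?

86 → 8³ + 6³ = 728
728 → 7³ + 2³ + 8³ = 863
863 → 8³ + 6³ + 3³ = 755
755 → 7³ + 5³ + 5³ = 593
593 → 5³ + 9³ + 3³ = 881
881 → 8³ + 8³ + 1³ = 1025
1025 → 1³ + 0³ + 2³ + 5³ = 134
134 → 1³ + 3³ + 4³ = 92

92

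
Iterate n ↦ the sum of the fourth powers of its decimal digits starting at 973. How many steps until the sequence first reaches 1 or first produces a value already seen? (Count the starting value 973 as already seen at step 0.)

11

973 → 9043
9043 → 6898
6898 → 16049
16049 → 8114
8114 → 4354
4354 → 1218
1218 → 4114
4114 → 514
514 → 882
882 → 8208
8208 → 8208  — 8208 repeats.
That took 11 steps.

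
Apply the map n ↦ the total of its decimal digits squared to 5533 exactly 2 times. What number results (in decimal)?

100

5533 → 5² + 5² + 3² + 3² = 68
68 → 6² + 8² = 100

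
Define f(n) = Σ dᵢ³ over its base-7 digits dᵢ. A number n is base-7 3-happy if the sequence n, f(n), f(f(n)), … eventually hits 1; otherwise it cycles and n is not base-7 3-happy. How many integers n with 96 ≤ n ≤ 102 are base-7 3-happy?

96: 96 → 342 → 648 → 282 → 258 → 342  — not base-7 3-happy
97: 97 → 433 → 343 → 1  — base-7 3-happy
98: 98 → 8 → 2 → 8  — not base-7 3-happy
99: 99 → 9 → 9  — not base-7 3-happy
100: 100 → 16 → 16  — not base-7 3-happy
101: 101 → 35 → 125 → 251 → 341 → 557 → 137 → 197 → 65 → 17 → 35  — not base-7 3-happy
102: 102 → 72 → 36 → 126 → 72  — not base-7 3-happy
base-7 3-happy: 97

1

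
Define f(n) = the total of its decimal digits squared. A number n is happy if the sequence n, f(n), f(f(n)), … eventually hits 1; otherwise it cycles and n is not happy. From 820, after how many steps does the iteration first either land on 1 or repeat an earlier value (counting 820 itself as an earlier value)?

820 → 8² + 2² + 0² = 68
68 → 6² + 8² = 100
100 → 1² + 0² + 0² = 1  — reached 1.
That took 3 steps.

3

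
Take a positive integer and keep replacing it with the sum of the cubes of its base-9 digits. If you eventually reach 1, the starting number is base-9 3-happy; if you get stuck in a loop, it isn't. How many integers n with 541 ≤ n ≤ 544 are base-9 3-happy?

541: 541 → 433 → 153 → 513 → 243 → 27 → 27  — not base-9 3-happy
542: 542 → 440 → 664 → 856 → 128 → 134 → 638 → 1198 → 470 → 476 → 980 → 540 → 432 → 152 → 856  — not base-9 3-happy
543: 543 → 459 → 341 → 577 → 345 → 99 → 9 → 1  — base-9 3-happy
544: 544 → 496 → 218 → 232 → 694 → 638 → 1198 → 470 → 476 → 980 → 540 → 432 → 152 → 856 → 128 → 134 → 638  — not base-9 3-happy
base-9 3-happy: 543

1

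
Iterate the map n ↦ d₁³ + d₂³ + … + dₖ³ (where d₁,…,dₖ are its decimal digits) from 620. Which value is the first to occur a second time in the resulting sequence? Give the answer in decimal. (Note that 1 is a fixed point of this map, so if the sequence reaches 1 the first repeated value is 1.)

620 → 224
224 → 80
80 → 512
512 → 134
134 → 92
92 → 737
737 → 713
713 → 371
371 → 371  — 371 already appeared earlier.

371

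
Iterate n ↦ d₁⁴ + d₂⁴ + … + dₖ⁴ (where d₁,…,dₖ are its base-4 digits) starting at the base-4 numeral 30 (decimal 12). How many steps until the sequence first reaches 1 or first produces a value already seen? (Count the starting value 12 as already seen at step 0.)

3

12 = (3,0)_4 → 3⁴ + 0⁴ = 81
81 = (1,1,0,1)_4 → 1⁴ + 1⁴ + 0⁴ + 1⁴ = 3
3 = (3)_4 → 3⁴ = 81  — 81 repeats.
That took 3 steps.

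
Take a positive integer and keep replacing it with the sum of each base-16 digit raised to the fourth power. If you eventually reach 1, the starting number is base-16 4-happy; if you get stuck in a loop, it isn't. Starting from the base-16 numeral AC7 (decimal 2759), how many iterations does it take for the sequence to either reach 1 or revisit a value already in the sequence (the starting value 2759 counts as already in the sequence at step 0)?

2759 = (10,12,7)_16 → 10⁴ + 12⁴ + 7⁴ = 10000 + 20736 + 2401 = 33137
33137 = (8,1,7,1)_16 → 8⁴ + 1⁴ + 7⁴ + 1⁴ = 4096 + 1 + 2401 + 1 = 6499
6499 = (1,9,6,3)_16 → 1⁴ + 9⁴ + 6⁴ + 3⁴ = 1 + 6561 + 1296 + 81 = 7939
7939 = (1,15,0,3)_16 → 1⁴ + 15⁴ + 0⁴ + 3⁴ = 1 + 50625 + 0 + 81 = 50707
50707 = (12,6,1,3)_16 → 12⁴ + 6⁴ + 1⁴ + 3⁴ = 20736 + 1296 + 1 + 81 = 22114
22114 = (5,6,6,2)_16 → 5⁴ + 6⁴ + 6⁴ + 2⁴ = 625 + 1296 + 1296 + 16 = 3233
3233 = (12,10,1)_16 → 12⁴ + 10⁴ + 1⁴ = 20736 + 10000 + 1 = 30737
30737 = (7,8,1,1)_16 → 7⁴ + 8⁴ + 1⁴ + 1⁴ = 2401 + 4096 + 1 + 1 = 6499  — 6499 repeats.
That took 8 steps.

8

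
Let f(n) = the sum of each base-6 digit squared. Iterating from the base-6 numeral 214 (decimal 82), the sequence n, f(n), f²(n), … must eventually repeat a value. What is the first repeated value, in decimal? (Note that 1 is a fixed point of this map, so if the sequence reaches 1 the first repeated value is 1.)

17

82 = (2,1,4)_6 → 2² + 1² + 4² = 4 + 1 + 16 = 21
21 = (3,3)_6 → 3² + 3² = 9 + 9 = 18
18 = (3,0)_6 → 3² + 0² = 9 + 0 = 9
9 = (1,3)_6 → 1² + 3² = 1 + 9 = 10
10 = (1,4)_6 → 1² + 4² = 1 + 16 = 17
17 = (2,5)_6 → 2² + 5² = 4 + 25 = 29
29 = (4,5)_6 → 4² + 5² = 16 + 25 = 41
41 = (1,0,5)_6 → 1² + 0² + 5² = 1 + 0 + 25 = 26
26 = (4,2)_6 → 4² + 2² = 16 + 4 = 20
20 = (3,2)_6 → 3² + 2² = 9 + 4 = 13
13 = (2,1)_6 → 2² + 1² = 4 + 1 = 5
5 = (5)_6 → 5² = 25
25 = (4,1)_6 → 4² + 1² = 16 + 1 = 17  — 17 already appeared earlier.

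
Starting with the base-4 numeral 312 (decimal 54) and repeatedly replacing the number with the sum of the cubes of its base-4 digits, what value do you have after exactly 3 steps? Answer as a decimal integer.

9

54 = (3,1,2)_4 → 36
36 = (2,1,0)_4 → 9
9 = (2,1)_4 → 9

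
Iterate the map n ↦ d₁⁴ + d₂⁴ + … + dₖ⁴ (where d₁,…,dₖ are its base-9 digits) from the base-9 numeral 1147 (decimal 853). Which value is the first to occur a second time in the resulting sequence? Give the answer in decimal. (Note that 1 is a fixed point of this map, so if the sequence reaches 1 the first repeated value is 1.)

853 = (1,1,4,7)_9 → 1⁴ + 1⁴ + 4⁴ + 7⁴ = 2659
2659 = (3,5,7,4)_9 → 3⁴ + 5⁴ + 7⁴ + 4⁴ = 3363
3363 = (4,5,4,6)_9 → 4⁴ + 5⁴ + 4⁴ + 6⁴ = 2433
2433 = (3,3,0,3)_9 → 3⁴ + 3⁴ + 0⁴ + 3⁴ = 243
243 = (3,0,0)_9 → 3⁴ + 0⁴ + 0⁴ = 81
81 = (1,0,0)_9 → 1⁴ + 0⁴ + 0⁴ = 1  — reached the fixed point 1.
1 → 1, so 1 is the first repeated value.

1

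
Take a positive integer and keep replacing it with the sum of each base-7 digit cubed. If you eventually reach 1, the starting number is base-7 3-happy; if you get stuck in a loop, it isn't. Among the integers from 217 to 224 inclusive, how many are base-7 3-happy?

1

217: 217 → 91 → 217  (repeats 217)
218: 218 → 92 → 218  (repeats 218)
219: 219 → 99 → 9 → 9  (repeats 9)
220: 220 → 118 → 232 → 190 → 244 → 496 → 244  (repeats 244)
221: 221 → 155 → 29 → 65 → 17 → 35 → 125 → 251 → 341 → 557 → 137 → 197 → 65  (repeats 65)
222: 222 → 216 → 288 → 342 → 648 → 282 → 258 → 342  (repeats 342)
223: 223 → 307 → 433 → 343 → 1  (reaches 1)
224: 224 → 128 → 80 → 92 → 218 → 92  (repeats 92)
base-7 3-happy: 223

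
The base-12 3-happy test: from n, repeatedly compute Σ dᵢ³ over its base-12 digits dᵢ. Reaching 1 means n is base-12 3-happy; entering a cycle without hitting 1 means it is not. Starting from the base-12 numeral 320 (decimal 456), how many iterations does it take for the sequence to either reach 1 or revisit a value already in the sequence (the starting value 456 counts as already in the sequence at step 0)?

12

456 = (3,2,0)_12 → 3³ + 2³ + 0³ = 27 + 8 + 0 = 35
35 = (2,11)_12 → 2³ + 11³ = 8 + 1331 = 1339
1339 = (9,3,7)_12 → 9³ + 3³ + 7³ = 729 + 27 + 343 = 1099
1099 = (7,7,7)_12 → 7³ + 7³ + 7³ = 343 + 343 + 343 = 1029
1029 = (7,1,9)_12 → 7³ + 1³ + 9³ = 343 + 1 + 729 = 1073
1073 = (7,5,5)_12 → 7³ + 5³ + 5³ = 343 + 125 + 125 = 593
593 = (4,1,5)_12 → 4³ + 1³ + 5³ = 64 + 1 + 125 = 190
190 = (1,3,10)_12 → 1³ + 3³ + 10³ = 1 + 27 + 1000 = 1028
1028 = (7,1,8)_12 → 7³ + 1³ + 8³ = 343 + 1 + 512 = 856
856 = (5,11,4)_12 → 5³ + 11³ + 4³ = 125 + 1331 + 64 = 1520
1520 = (10,6,8)_12 → 10³ + 6³ + 8³ = 1000 + 216 + 512 = 1728
1728 = (1,0,0,0)_12 → 1³ + 0³ + 0³ + 0³ = 1 + 0 + 0 + 0 = 1  — reached 1.
That took 12 steps.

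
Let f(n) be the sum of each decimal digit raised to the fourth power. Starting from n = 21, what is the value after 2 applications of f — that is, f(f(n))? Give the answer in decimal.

21 → 2⁴ + 1⁴ = 16 + 1 = 17
17 → 1⁴ + 7⁴ = 1 + 2401 = 2402

2402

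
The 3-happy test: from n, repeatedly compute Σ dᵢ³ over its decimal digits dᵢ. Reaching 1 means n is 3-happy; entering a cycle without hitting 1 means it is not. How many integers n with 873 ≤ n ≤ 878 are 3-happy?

873: 873 → 882 → 1032 → 36 → 243 → 99 → 1458 → 702 → 351 → 153 → 153  (repeats 153)
874: 874 → 919 → 1459 → 919  (repeats 919)
875: 875 → 980 → 1241 → 74 → 407 → 407  (repeats 407)
876: 876 → 1071 → 345 → 216 → 225 → 141 → 66 → 432 → 99 → 1458 → 702 → 351 → 153 → 153  (repeats 153)
877: 877 → 1198 → 1243 → 100 → 1  (reaches 1)
878: 878 → 1367 → 587 → 980 → 1241 → 74 → 407 → 407  (repeats 407)
3-happy: 877

1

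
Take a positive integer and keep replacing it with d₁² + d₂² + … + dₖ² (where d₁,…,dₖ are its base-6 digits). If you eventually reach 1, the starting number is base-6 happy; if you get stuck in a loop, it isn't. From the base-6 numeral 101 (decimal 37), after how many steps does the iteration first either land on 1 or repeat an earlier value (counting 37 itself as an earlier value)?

12

37 = (1,0,1)_6 → 1² + 0² + 1² = 2
2 = (2)_6 → 2² = 4
4 = (4)_6 → 4² = 16
16 = (2,4)_6 → 2² + 4² = 20
20 = (3,2)_6 → 3² + 2² = 13
13 = (2,1)_6 → 2² + 1² = 5
5 = (5)_6 → 5² = 25
25 = (4,1)_6 → 4² + 1² = 17
17 = (2,5)_6 → 2² + 5² = 29
29 = (4,5)_6 → 4² + 5² = 41
41 = (1,0,5)_6 → 1² + 0² + 5² = 26
26 = (4,2)_6 → 4² + 2² = 20  — 20 repeats.
That took 12 steps.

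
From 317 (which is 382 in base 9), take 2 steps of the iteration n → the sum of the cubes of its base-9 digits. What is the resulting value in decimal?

775

317 = (3,8,2)_9 → 547
547 = (6,6,7)_9 → 775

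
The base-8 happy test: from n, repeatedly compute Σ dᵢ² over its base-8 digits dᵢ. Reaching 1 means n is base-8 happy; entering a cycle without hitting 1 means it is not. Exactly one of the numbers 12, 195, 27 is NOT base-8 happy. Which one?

12

12: 12 → 17 → 5 → 25 → 10 → 5  — repeats 5 (not base-8 happy)
195: 195 → 18 → 8 → 1  — reaches 1 (base-8 happy)
27: 27 → 18 → 8 → 1  — reaches 1 (base-8 happy)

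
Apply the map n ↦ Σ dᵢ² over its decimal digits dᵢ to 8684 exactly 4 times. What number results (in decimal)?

8684 → 8² + 6² + 8² + 4² = 180
180 → 1² + 8² + 0² = 65
65 → 6² + 5² = 61
61 → 6² + 1² = 37

37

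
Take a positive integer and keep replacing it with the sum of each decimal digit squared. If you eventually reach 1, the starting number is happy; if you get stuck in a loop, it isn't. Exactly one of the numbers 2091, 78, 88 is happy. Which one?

2091

2091: 2091 → 86 → 100 → 1  — reaches 1 (happy)
78: 78 → 113 → 11 → 2 → 4 → 16 → 37 → 58 → 89 → 145 → 42 → 20 → 4  — repeats 4 (not happy)
88: 88 → 128 → 69 → 117 → 51 → 26 → 40 → 16 → 37 → 58 → 89 → 145 → 42 → 20 → 4 → 16  — repeats 16 (not happy)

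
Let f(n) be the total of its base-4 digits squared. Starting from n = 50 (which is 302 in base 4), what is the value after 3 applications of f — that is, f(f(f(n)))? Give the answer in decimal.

8

50 = (3,0,2)_4 → 3² + 0² + 2² = 9 + 0 + 4 = 13
13 = (3,1)_4 → 3² + 1² = 9 + 1 = 10
10 = (2,2)_4 → 2² + 2² = 4 + 4 = 8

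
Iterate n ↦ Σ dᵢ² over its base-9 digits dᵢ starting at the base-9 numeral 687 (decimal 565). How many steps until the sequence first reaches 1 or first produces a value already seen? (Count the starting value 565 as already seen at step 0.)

7

565 = (6,8,7)_9 → 6² + 8² + 7² = 149
149 = (1,7,5)_9 → 1² + 7² + 5² = 75
75 = (8,3)_9 → 8² + 3² = 73
73 = (8,1)_9 → 8² + 1² = 65
65 = (7,2)_9 → 7² + 2² = 53
53 = (5,8)_9 → 5² + 8² = 89
89 = (1,0,8)_9 → 1² + 0² + 8² = 65  — 65 repeats.
That took 7 steps.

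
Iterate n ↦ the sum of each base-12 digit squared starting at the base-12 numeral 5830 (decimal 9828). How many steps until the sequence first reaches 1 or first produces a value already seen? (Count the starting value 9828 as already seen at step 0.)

9828 = (5,8,3,0)_12 → 5² + 8² + 3² + 0² = 98
98 = (8,2)_12 → 8² + 2² = 68
68 = (5,8)_12 → 5² + 8² = 89
89 = (7,5)_12 → 7² + 5² = 74
74 = (6,2)_12 → 6² + 2² = 40
40 = (3,4)_12 → 3² + 4² = 25
25 = (2,1)_12 → 2² + 1² = 5
5 = (5)_12 → 5² = 25  — 25 repeats.
That took 8 steps.

8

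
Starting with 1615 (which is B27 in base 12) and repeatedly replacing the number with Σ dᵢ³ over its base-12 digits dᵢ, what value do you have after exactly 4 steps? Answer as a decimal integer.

856

1615 = (11,2,7)_12 → 1682
1682 = (11,8,2)_12 → 1851
1851 = (1,0,10,3)_12 → 1028
1028 = (7,1,8)_12 → 856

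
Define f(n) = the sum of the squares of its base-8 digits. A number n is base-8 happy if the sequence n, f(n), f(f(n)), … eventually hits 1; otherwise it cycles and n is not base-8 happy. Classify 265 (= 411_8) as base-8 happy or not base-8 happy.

265 = (4,1,1)_8 → 18
18 = (2,2)_8 → 8
8 = (1,0)_8 → 1  — reached 1.

base-8 happy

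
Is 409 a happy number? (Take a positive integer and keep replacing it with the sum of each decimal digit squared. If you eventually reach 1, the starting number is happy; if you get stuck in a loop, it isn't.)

happy

409 → 4² + 0² + 9² = 16 + 0 + 81 = 97
97 → 9² + 7² = 81 + 49 = 130
130 → 1² + 3² + 0² = 1 + 9 + 0 = 10
10 → 1² + 0² = 1 + 0 = 1  — reached 1.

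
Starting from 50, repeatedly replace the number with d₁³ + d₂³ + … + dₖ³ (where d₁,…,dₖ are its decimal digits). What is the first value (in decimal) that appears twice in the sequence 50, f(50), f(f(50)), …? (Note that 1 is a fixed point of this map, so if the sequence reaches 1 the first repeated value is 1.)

50 → 125
125 → 134
134 → 92
92 → 737
737 → 713
713 → 371
371 → 371  — 371 already appeared earlier.

371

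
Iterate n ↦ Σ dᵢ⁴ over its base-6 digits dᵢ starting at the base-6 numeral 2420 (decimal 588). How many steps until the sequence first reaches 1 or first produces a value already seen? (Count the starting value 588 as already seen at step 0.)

588 = (2,4,2,0)_6 → 2⁴ + 4⁴ + 2⁴ + 0⁴ = 288
288 = (1,2,0,0)_6 → 1⁴ + 2⁴ + 0⁴ + 0⁴ = 17
17 = (2,5)_6 → 2⁴ + 5⁴ = 641
641 = (2,5,4,5)_6 → 2⁴ + 5⁴ + 4⁴ + 5⁴ = 1522
1522 = (1,1,0,1,4)_6 → 1⁴ + 1⁴ + 0⁴ + 1⁴ + 4⁴ = 259
259 = (1,1,1,1)_6 → 1⁴ + 1⁴ + 1⁴ + 1⁴ = 4
4 = (4)_6 → 4⁴ = 256
256 = (1,1,0,4)_6 → 1⁴ + 1⁴ + 0⁴ + 4⁴ = 258
258 = (1,1,1,0)_6 → 1⁴ + 1⁴ + 1⁴ + 0⁴ = 3
3 = (3)_6 → 3⁴ = 81
81 = (2,1,3)_6 → 2⁴ + 1⁴ + 3⁴ = 98
98 = (2,4,2)_6 → 2⁴ + 4⁴ + 2⁴ = 288  — 288 repeats.
That took 12 steps.

12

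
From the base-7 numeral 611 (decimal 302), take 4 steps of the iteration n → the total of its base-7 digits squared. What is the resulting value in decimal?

302 = (6,1,1)_7 → 38
38 = (5,3)_7 → 34
34 = (4,6)_7 → 52
52 = (1,0,3)_7 → 10

10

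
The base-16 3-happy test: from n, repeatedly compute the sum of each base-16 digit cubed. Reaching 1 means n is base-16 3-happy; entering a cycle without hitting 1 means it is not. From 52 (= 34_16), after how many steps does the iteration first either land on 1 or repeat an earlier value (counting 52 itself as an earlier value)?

52 = (3,4)_16 → 3³ + 4³ = 27 + 64 = 91
91 = (5,11)_16 → 5³ + 11³ = 125 + 1331 = 1456
1456 = (5,11,0)_16 → 5³ + 11³ + 0³ = 125 + 1331 + 0 = 1456  — 1456 repeats.
That took 3 steps.

3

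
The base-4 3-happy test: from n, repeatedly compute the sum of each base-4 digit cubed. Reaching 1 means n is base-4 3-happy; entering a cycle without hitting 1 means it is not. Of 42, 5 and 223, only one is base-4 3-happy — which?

42: 42 → 24 → 9 → 9  — repeats 9 (not base-4 3-happy)
5: 5 → 2 → 8 → 8  — repeats 8 (not base-4 3-happy)
223: 223 → 82 → 10 → 16 → 1  — reaches 1 (base-4 3-happy)

223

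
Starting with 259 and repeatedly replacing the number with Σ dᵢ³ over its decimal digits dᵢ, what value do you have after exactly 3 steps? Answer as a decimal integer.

259 → 862
862 → 736
736 → 586

586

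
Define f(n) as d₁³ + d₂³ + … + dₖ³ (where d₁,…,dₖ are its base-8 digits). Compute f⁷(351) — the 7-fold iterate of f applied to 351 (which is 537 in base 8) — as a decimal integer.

476

351 = (5,3,7)_8 → 5³ + 3³ + 7³ = 125 + 27 + 343 = 495
495 = (7,5,7)_8 → 7³ + 5³ + 7³ = 343 + 125 + 343 = 811
811 = (1,4,5,3)_8 → 1³ + 4³ + 5³ + 3³ = 1 + 64 + 125 + 27 = 217
217 = (3,3,1)_8 → 3³ + 3³ + 1³ = 27 + 27 + 1 = 55
55 = (6,7)_8 → 6³ + 7³ = 216 + 343 = 559
559 = (1,0,5,7)_8 → 1³ + 0³ + 5³ + 7³ = 1 + 0 + 125 + 343 = 469
469 = (7,2,5)_8 → 7³ + 2³ + 5³ = 343 + 8 + 125 = 476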